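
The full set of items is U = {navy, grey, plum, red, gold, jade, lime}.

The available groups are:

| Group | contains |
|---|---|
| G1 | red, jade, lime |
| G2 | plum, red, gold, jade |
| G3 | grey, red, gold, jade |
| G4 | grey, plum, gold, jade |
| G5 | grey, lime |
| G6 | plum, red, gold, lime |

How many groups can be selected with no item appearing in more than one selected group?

2

G2, G5 are pairwise disjoint (G2={plum,red,gold,jade}; G5={grey,lime}).
Every remaining group overlaps one of these, and no 3 of the listed groups are pairwise disjoint, so 2 is the maximum.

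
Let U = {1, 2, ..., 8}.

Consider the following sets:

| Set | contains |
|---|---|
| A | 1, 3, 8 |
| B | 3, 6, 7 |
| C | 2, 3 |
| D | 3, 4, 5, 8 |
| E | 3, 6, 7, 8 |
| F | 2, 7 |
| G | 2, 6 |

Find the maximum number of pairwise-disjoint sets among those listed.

2

D, G are pairwise disjoint (D={3,4,5,8}; G={2,6}).
Every remaining set overlaps one of these, and no 3 of the listed sets are pairwise disjoint, so 2 is the maximum.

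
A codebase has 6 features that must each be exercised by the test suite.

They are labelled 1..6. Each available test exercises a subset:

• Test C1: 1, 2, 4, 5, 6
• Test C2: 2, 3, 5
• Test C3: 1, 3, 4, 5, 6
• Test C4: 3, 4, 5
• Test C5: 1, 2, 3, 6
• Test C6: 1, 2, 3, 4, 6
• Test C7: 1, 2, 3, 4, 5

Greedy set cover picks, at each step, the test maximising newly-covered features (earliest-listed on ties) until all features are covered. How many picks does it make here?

Greedy: pick C1 (covers 5 new) → pick C2 (covers 1 new). Total picks: 2.

2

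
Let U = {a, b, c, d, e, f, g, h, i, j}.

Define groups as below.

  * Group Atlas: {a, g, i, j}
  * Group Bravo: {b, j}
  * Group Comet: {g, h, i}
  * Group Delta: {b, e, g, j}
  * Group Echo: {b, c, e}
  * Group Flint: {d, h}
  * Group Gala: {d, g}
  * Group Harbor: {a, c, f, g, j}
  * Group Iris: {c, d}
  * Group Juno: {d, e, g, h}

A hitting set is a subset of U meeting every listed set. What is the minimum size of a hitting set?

The 3 elements {b, d, g} hit every group.
The groups Bravo, Comet, Iris are pairwise disjoint, so any hitting set needs a separate element for each — at least 3. Hence 3 is optimal.

3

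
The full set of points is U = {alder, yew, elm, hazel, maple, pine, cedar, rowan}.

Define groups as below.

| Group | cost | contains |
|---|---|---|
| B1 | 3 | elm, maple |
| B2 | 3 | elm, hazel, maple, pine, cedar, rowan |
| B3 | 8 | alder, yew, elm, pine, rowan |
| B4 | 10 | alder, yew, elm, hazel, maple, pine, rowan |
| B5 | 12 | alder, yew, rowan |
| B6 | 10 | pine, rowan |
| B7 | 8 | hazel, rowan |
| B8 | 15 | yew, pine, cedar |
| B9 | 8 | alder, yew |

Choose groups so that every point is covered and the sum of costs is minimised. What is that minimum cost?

11

B2, B3 together cover every point (B2 ∪ B3 = {alder, yew, elm, hazel, maple, pine, cedar, rowan}); total cost 3 + 8 = 11.
No covering selection has total cost below 11.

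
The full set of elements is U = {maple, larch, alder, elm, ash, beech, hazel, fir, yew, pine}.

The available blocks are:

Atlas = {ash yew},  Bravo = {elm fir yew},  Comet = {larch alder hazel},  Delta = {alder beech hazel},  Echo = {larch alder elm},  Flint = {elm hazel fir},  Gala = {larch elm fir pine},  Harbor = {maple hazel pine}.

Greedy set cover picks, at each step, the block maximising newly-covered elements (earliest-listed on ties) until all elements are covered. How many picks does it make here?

Greedy: pick Gala (covers 4 new) → pick Delta (covers 3 new) → pick Atlas (covers 2 new) → pick Harbor (covers 1 new). Total picks: 4.

4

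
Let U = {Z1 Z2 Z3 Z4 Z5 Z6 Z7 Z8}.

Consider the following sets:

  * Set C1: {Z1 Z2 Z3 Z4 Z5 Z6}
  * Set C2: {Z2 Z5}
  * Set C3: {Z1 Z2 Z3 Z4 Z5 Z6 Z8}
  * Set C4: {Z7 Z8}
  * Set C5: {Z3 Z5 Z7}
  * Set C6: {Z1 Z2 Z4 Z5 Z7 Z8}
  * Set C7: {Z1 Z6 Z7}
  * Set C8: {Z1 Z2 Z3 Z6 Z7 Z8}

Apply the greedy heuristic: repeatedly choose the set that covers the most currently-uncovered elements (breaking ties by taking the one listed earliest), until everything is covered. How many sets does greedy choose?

Greedy: pick C3 (covers 7 new) → pick C4 (covers 1 new). Total picks: 2.

2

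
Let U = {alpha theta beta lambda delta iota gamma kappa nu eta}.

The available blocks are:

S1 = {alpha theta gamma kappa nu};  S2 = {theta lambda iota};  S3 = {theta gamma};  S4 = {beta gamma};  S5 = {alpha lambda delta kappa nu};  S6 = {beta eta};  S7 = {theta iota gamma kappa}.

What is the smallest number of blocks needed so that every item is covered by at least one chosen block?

Take {S5, S6, S7}. Their union is {alpha, theta, beta, lambda, delta, iota, gamma, kappa, nu, eta}, which is all 10 items.
Only S5 contains delta, so S5 is forced; the remaining 5 items need at least 2 more blocks (each remaining block adds at most 3) — so at least 3 blocks are needed, and 3 is optimal.

3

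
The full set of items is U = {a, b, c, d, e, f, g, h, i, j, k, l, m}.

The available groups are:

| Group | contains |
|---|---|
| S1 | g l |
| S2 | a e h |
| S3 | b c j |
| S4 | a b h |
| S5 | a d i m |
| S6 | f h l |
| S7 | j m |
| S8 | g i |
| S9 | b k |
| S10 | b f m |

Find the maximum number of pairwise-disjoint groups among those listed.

4

S6, S7, S8, S9 are pairwise disjoint (S6={f,h,l}; S7={j,m}; S8={g,i}; S9={b,k}).
Every remaining group overlaps one of these, and no 5 of the listed groups are pairwise disjoint, so 4 is the maximum.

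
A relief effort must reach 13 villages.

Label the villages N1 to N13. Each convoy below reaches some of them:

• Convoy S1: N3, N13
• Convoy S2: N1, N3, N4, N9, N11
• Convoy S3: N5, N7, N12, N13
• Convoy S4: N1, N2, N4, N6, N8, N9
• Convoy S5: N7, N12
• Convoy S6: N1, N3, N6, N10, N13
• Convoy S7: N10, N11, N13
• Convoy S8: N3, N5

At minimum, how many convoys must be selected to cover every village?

4

S3 and S4 and S7 and S8 together: S3 ∪ S4 ∪ S7 ∪ S8 = {N1, N2, N3, N4, N5, N6, N7, N8, N9, N10, N11, N12, N13} — every village is covered.
No 3 of the 8 convoys cover everything (all 56 combinations miss at least one village), so 4 is optimal.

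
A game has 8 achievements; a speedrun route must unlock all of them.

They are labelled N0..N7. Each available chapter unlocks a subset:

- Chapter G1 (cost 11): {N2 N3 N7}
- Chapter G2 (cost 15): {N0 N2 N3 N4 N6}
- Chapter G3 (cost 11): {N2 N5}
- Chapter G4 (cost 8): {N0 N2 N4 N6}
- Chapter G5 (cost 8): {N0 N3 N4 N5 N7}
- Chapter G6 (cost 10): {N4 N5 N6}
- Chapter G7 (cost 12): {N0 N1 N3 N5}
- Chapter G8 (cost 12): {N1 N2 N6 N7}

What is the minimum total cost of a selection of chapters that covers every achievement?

20

G5, G8 together cover every achievement (G5 ∪ G8 = {N0, N1, N2, N3, N4, N5, N6, N7}); total cost 8 + 12 = 20.
The greedy pick G5, G4, G7 costs 28; no covering selection beats 20.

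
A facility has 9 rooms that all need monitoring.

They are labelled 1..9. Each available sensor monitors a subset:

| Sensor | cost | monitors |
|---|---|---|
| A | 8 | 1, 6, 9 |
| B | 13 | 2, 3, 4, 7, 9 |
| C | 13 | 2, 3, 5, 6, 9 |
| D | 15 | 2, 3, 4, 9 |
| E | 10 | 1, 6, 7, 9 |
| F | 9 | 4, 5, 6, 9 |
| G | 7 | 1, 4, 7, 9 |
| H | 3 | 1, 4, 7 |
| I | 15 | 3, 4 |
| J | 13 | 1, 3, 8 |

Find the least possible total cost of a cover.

29

C, H, J together cover every room (C ∪ H ∪ J = {1, 2, 3, 4, 5, 6, 7, 8, 9}); total cost 13 + 3 + 13 = 29.
No covering selection has total cost below 29.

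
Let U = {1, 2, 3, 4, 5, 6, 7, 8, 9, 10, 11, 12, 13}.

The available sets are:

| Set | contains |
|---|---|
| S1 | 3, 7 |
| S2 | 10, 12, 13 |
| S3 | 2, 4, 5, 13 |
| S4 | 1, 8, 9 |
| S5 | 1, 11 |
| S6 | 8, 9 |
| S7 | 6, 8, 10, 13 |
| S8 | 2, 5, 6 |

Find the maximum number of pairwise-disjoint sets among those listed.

S1, S2, S5, S6, S8 are pairwise disjoint (S1={3,7}; S2={10,12,13}; S5={1,11}; S6={8,9}; S8={2,5,6}).
Every remaining set overlaps one of these, and no 6 of the listed sets are pairwise disjoint, so 5 is the maximum.

5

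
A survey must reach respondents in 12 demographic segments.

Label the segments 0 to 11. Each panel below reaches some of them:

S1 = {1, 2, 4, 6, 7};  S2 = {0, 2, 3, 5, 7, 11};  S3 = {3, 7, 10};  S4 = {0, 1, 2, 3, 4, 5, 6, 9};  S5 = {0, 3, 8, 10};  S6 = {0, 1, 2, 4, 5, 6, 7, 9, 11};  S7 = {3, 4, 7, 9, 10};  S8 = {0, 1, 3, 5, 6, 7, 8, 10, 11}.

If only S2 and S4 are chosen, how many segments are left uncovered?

Union of S2, S4 = {0, 1, 2, 3, 4, 5, 6, 7, 9, 11}.
Not covered: 8, 10 — 2 segments.

2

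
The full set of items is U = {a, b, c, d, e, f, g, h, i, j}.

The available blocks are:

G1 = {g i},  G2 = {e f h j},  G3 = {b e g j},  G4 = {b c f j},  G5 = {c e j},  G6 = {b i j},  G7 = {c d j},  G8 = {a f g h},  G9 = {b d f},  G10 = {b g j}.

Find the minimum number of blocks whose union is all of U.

4

G5 and G6 and G8 and G9 together: G5 ∪ G6 ∪ G8 ∪ G9 = {a, b, c, d, e, f, g, h, i, j} — every item is covered.
No 3 of the 10 blocks cover everything (all 120 combinations miss at least one item), so 4 is optimal.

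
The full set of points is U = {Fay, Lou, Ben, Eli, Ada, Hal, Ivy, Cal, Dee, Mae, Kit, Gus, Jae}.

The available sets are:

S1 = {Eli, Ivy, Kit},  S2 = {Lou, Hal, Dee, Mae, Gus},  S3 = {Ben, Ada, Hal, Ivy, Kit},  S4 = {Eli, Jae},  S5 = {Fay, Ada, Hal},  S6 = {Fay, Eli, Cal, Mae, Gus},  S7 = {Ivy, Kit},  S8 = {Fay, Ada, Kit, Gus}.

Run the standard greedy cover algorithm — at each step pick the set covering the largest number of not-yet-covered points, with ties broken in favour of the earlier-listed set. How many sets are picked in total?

4

Greedy: pick S2 (covers 5 new) → pick S3 (covers 4 new) → pick S6 (covers 3 new) → pick S4 (covers 1 new). Total picks: 4.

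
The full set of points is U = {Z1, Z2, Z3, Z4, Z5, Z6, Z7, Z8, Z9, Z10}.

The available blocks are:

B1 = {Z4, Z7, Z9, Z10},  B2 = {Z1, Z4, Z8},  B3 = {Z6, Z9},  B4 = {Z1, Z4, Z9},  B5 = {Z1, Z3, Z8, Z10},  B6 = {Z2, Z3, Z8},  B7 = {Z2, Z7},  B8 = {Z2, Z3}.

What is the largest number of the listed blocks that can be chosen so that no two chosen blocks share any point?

3

B2, B3, B8 are pairwise disjoint (B2={Z1,Z4,Z8}; B3={Z6,Z9}; B8={Z2,Z3}).
Every remaining block overlaps one of these, and no 4 of the listed blocks are pairwise disjoint, so 3 is the maximum.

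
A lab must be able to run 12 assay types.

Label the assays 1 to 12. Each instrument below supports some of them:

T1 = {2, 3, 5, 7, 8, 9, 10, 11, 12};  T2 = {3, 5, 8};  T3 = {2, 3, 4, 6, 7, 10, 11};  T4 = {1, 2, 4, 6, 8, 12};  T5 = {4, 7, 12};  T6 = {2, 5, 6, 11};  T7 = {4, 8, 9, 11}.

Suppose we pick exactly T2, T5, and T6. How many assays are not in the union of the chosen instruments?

Union of T2, T5, T6 = {2, 3, 4, 5, 6, 7, 8, 11, 12}.
Not covered: 1, 9, 10 — 3 assays.

3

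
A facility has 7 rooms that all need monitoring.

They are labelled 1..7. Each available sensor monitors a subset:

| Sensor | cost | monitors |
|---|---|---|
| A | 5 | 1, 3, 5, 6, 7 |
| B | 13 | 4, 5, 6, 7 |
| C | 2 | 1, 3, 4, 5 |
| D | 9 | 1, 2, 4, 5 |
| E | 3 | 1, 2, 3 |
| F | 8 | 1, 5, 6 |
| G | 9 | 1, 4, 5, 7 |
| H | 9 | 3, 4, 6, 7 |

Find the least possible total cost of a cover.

A, C, E together cover every room (A ∪ C ∪ E = {1, 2, 3, 4, 5, 6, 7}); total cost 5 + 2 + 3 = 10.
No covering selection has total cost below 10.

10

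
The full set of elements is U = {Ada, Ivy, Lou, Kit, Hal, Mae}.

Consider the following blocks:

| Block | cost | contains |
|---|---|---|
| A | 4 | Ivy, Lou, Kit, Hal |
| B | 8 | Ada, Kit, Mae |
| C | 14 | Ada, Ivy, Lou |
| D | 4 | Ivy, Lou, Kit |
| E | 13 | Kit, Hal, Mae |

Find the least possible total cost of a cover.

A, B together cover every element (A ∪ B = {Ada, Ivy, Lou, Kit, Hal, Mae}); total cost 4 + 8 = 12.
No covering selection has total cost below 12.

12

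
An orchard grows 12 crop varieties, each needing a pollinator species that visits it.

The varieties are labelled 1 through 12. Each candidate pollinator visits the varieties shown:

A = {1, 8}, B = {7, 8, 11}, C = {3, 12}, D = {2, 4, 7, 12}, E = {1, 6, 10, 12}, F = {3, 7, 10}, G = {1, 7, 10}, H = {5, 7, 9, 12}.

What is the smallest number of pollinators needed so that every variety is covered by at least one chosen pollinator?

5

Take {B, D, E, F, H}. Their union is {1, 2, 3, 4, 5, 6, 7, 8, 9, 10, 11, 12}, which is all 12 varieties.
No 4 of the 8 pollinators cover everything (all 70 combinations miss at least one variety), so 5 is optimal.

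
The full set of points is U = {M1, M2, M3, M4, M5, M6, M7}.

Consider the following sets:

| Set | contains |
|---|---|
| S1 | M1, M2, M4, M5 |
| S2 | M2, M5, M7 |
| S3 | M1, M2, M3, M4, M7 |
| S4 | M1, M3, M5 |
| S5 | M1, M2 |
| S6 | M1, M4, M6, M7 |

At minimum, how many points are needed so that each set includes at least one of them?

Take H = {M1, M2}. Each listed set contains at least one of these, so H is a hitting set of size 2.
No single point lies in every set, so at least 2 are needed and 2 is optimal.

2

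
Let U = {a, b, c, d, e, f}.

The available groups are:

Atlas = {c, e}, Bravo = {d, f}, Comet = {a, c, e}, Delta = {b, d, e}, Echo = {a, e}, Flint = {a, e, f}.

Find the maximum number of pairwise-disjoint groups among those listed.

Bravo, Echo are pairwise disjoint (Bravo={d,f}; Echo={a,e}).
Every remaining group overlaps one of these, and no 3 of the listed groups are pairwise disjoint, so 2 is the maximum.

2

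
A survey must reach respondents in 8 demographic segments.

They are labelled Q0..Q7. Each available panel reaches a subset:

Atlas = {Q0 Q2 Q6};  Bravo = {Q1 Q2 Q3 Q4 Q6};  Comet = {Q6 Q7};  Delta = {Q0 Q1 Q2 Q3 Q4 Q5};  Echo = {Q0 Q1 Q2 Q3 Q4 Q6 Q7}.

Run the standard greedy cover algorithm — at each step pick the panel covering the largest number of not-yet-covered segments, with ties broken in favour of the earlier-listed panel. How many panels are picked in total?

Greedy: pick Echo (covers 7 new) → pick Delta (covers 1 new). Total picks: 2.

2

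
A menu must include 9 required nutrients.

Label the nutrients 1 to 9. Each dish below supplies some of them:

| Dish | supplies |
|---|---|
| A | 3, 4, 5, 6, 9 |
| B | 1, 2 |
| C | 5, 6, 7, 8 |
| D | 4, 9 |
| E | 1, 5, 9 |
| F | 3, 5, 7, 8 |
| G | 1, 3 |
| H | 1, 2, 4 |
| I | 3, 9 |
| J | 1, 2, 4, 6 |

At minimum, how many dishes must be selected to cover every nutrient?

Take {A, B, F}. Their union is {1, 2, 3, 4, 5, 6, 7, 8, 9}, which is all 9 nutrients.
No 2 of the 10 dishes cover everything (all 45 combinations miss at least one nutrient), so 3 is optimal.

3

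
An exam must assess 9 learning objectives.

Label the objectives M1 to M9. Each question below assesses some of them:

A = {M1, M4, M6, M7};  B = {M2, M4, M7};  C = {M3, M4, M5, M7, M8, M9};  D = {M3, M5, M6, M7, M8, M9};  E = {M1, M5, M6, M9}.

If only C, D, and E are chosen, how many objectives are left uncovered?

Union of C, D, E = {M1, M3, M4, M5, M6, M7, M8, M9}.
Not covered: M2 — 1 objective.

1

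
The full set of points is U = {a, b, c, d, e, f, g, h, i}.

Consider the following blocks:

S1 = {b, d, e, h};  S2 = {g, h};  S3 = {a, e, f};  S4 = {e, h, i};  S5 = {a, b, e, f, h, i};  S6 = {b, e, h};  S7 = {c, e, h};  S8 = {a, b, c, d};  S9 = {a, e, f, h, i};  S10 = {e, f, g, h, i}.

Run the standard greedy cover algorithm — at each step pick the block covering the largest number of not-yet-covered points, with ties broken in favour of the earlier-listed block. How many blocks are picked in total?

3

Greedy: pick S5 (covers 6 new) → pick S8 (covers 2 new) → pick S2 (covers 1 new). Total picks: 3.
(The true minimum cover uses only 2 blocks, so greedy is not optimal here.)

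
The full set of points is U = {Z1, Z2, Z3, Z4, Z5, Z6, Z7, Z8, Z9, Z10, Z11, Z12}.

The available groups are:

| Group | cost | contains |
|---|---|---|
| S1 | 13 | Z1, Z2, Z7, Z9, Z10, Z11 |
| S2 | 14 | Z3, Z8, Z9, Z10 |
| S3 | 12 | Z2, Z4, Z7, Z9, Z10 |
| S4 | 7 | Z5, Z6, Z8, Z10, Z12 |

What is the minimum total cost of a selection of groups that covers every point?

S1, S2, S3, S4 together cover every point (S1 ∪ S2 ∪ S3 ∪ S4 = {Z1, Z2, Z3, Z4, Z5, Z6, Z7, Z8, Z9, Z10, Z11, Z12}); total cost 13 + 14 + 12 + 7 = 46.
No covering selection has total cost below 46.

46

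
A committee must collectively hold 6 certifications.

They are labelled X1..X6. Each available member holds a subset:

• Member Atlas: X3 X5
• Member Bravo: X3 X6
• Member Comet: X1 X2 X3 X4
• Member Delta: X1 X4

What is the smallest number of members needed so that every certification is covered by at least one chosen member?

3

Take {Atlas, Bravo, Comet}. Their union is {X1, X2, X3, X4, X5, X6}, which is all 6 certifications.
Only Comet contains X2, so Comet is forced; the remaining 2 certifications need at least 2 more members (each remaining member adds at most 1) — so at least 3 members are needed, and 3 is optimal.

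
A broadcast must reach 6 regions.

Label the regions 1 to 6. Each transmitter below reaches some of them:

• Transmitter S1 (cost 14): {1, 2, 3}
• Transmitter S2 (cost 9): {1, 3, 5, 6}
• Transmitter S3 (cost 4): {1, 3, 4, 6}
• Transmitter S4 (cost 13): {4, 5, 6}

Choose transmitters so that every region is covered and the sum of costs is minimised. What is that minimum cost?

27

S1, S4 together cover every region (S1 ∪ S4 = {1, 2, 3, 4, 5, 6}); total cost 14 + 13 = 27.
No covering selection has total cost below 27.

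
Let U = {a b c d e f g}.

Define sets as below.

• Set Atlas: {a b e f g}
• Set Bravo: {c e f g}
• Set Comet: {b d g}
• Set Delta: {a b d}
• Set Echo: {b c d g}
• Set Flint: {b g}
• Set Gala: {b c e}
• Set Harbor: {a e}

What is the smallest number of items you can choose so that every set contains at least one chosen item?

2

H = {b, e} meets every set (each contains at least one member of H), and |H| = 2.
The sets Bravo, Delta are pairwise disjoint, so any hitting set needs a separate item for each — at least 2. Hence 2 is optimal.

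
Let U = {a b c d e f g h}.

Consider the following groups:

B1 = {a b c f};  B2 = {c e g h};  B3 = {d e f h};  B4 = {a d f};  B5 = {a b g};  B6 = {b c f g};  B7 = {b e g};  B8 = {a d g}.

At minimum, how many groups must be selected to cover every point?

B3, B5, and B6 cover everything between them: the union {a, b, c, d, e, f, g, h} is all of U.
No 2 of the 8 groups cover everything (all 28 combinations miss at least one point), so 3 is optimal.

3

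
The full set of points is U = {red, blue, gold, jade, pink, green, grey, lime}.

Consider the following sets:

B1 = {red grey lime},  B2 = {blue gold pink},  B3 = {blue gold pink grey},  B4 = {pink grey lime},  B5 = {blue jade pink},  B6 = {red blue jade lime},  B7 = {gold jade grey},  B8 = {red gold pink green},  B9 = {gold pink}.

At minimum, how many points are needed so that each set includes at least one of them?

H = {gold, pink, lime} meets every set (each contains at least one member of H), and |H| = 3.
No choice of 2 points meets every set, so 3 is the minimum.

3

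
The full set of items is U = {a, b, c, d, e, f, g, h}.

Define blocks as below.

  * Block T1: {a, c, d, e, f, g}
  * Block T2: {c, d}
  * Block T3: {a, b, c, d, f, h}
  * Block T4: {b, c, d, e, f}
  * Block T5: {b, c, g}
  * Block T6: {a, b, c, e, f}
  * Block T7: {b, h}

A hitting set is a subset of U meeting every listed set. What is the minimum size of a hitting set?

2

Take T = {c, h}. Each listed block contains at least one of these, so T is a hitting set of size 2.
The blocks T1, T7 are pairwise disjoint, so any hitting set needs a separate item for each — at least 2. Hence 2 is optimal.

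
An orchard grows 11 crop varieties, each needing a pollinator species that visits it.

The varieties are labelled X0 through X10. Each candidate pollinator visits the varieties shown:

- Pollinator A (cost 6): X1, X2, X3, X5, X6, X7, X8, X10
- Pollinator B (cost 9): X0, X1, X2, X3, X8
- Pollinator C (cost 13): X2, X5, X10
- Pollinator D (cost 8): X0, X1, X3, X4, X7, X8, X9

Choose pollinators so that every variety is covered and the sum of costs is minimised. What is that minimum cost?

A, D together cover every variety (A ∪ D = {X0, X1, X2, X3, X4, X5, X6, X7, X8, X9, X10}); total cost 6 + 8 = 14.
No covering selection has total cost below 14.

14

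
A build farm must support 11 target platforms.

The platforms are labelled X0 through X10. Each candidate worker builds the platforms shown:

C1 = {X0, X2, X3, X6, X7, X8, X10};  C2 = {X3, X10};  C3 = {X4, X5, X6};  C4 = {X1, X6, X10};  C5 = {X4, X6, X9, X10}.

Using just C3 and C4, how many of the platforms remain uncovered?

6

Union of C3, C4 = {X1, X4, X5, X6, X10}.
Not covered: X0, X2, X3, X7, X8, X9 — 6 platforms.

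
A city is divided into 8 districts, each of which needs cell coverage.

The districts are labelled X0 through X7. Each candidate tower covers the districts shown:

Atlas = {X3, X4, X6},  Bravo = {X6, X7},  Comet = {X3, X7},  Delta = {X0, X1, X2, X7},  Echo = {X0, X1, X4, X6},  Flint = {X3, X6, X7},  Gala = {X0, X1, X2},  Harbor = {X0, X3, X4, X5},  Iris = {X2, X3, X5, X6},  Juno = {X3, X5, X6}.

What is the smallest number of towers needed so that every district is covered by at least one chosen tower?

Flint and Gala and Harbor together: Flint ∪ Gala ∪ Harbor = {X0, X1, X2, X3, X4, X5, X6, X7} — every district is covered.
No 2 of the 10 towers cover everything (all 45 combinations miss at least one district), so 3 is optimal.

3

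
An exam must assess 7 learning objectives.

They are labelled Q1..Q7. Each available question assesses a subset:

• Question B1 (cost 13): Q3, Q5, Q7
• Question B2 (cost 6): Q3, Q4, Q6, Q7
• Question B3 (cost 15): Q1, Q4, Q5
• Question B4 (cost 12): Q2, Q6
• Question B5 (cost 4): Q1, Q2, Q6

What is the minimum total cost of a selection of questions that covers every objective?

23

B1, B2, B5 together cover every objective (B1 ∪ B2 ∪ B5 = {Q1, Q2, Q3, Q4, Q5, Q6, Q7}); total cost 13 + 6 + 4 = 23.
No covering selection has total cost below 23.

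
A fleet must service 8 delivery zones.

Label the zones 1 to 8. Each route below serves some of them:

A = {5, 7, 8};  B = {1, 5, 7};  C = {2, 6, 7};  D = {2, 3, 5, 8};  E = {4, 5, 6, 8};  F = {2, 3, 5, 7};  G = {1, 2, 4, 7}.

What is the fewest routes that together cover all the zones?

3

Take {B, D, E}. Their union is {1, 2, 3, 4, 5, 6, 7, 8}, which is all 8 zones.
No 2 of the 7 routes cover everything (all 21 combinations miss at least one zone), so 3 is optimal.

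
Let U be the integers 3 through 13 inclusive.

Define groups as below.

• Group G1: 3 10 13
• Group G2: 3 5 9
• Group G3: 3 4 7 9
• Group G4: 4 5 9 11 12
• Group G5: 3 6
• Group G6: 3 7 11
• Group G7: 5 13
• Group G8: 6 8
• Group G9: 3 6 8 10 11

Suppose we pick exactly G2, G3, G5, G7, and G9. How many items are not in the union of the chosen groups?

Union of G2, G3, G5, G7, G9 = {3, 4, 5, 6, 7, 8, 9, 10, 11, 13}.
Not covered: 12 — 1 item.

1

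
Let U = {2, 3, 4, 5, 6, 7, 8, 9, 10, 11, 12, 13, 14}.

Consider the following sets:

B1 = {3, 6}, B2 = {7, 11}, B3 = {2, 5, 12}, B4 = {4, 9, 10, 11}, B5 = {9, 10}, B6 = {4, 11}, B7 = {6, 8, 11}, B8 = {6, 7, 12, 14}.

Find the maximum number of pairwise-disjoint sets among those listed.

B1, B2, B3, B5 are pairwise disjoint (B1={3,6}; B2={7,11}; B3={2,5,12}; B5={9,10}).
Every remaining set overlaps one of these, and no 5 of the listed sets are pairwise disjoint, so 4 is the maximum.

4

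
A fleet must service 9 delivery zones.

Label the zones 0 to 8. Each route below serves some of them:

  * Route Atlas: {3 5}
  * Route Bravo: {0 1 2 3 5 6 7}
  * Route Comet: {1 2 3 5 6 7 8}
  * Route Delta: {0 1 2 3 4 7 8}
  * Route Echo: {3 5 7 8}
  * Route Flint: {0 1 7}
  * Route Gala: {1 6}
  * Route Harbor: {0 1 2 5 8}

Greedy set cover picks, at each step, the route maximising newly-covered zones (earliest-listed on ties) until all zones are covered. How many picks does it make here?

Greedy: pick Bravo (covers 7 new) → pick Delta (covers 2 new). Total picks: 2.

2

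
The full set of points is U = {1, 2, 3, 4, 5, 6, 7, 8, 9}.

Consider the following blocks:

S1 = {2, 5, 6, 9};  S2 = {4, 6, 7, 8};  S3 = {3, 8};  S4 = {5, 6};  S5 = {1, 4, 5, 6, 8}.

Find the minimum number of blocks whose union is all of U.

4

Take {S1, S2, S3, S5}. Their union is {1, 2, 3, 4, 5, 6, 7, 8, 9}, which is all 9 points.
No 3 of the 5 blocks cover everything (all 10 combinations miss at least one point), so 4 is optimal.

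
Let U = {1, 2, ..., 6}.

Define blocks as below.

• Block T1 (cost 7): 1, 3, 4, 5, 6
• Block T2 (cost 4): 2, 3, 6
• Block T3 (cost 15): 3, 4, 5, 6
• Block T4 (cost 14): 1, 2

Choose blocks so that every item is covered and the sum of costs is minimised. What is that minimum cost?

T1, T2 together cover every item (T1 ∪ T2 = {1, 2, 3, 4, 5, 6}); total cost 7 + 4 = 11.
No covering selection has total cost below 11.

11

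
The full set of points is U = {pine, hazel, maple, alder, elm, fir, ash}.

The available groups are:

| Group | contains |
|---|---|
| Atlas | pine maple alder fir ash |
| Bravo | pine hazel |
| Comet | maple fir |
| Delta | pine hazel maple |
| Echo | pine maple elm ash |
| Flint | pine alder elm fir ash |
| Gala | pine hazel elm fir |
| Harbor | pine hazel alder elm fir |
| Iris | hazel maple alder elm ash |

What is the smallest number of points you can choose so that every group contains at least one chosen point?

Take H = {pine, maple}. Each listed group contains at least one of these, so H is a hitting set of size 2.
The groups Bravo, Comet are pairwise disjoint, so any hitting set needs a separate point for each — at least 2. Hence 2 is optimal.

2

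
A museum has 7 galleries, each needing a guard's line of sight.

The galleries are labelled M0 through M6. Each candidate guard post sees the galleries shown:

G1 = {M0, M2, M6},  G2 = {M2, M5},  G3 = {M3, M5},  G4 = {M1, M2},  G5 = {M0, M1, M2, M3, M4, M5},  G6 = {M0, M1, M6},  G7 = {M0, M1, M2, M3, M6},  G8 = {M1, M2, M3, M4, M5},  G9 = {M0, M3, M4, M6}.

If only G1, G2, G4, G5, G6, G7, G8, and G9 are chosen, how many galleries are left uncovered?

0

Union of G1, G2, G4, G5, G6, G7, G8, G9 = {M0, M1, M2, M3, M4, M5, M6} — that's every gallery, so 0 are uncovered.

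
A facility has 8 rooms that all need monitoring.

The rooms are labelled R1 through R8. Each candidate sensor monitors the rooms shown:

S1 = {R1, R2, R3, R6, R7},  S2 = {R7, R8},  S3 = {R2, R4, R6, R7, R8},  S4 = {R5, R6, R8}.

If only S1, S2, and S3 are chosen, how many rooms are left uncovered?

Union of S1, S2, S3 = {R1, R2, R3, R4, R6, R7, R8}.
Not covered: R5 — 1 room.

1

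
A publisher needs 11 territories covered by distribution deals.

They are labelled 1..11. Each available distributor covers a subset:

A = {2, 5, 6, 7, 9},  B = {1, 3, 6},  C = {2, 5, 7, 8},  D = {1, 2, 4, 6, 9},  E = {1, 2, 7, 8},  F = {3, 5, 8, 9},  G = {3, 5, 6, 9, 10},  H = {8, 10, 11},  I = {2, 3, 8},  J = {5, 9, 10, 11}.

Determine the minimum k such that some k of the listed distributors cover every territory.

4

Take {C, D, I, J}. Their union is {1, 2, 3, 4, 5, 6, 7, 8, 9, 10, 11}, which is all 11 territories.
No 3 of the 10 distributors cover everything (all 120 combinations miss at least one territory), so 4 is optimal.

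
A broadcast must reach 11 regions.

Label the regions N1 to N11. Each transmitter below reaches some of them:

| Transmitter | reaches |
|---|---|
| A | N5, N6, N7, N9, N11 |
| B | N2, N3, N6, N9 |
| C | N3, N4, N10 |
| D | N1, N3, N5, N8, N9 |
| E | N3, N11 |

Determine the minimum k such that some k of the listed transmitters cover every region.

4

A and B and C and D together: A ∪ B ∪ C ∪ D = {N1, N2, N3, N4, N5, N6, N7, N8, N9, N10, N11} — every region is covered.
Only B contains N2, so B is forced; the remaining 7 regions need at least 3 more transmitters (each remaining transmitter adds at most 3) — so at least 4 transmitters are needed, and 4 is optimal.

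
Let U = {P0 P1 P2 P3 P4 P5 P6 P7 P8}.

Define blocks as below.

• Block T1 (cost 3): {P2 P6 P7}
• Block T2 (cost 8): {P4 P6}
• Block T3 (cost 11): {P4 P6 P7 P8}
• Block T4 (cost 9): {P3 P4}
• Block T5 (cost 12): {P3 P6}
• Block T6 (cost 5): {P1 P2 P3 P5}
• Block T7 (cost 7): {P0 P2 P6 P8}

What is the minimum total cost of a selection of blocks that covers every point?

T1, T2, T6, T7 together cover every point (T1 ∪ T2 ∪ T6 ∪ T7 = {P0, P1, P2, P3, P4, P5, P6, P7, P8}); total cost 3 + 8 + 5 + 7 = 23.
No covering selection has total cost below 23.

23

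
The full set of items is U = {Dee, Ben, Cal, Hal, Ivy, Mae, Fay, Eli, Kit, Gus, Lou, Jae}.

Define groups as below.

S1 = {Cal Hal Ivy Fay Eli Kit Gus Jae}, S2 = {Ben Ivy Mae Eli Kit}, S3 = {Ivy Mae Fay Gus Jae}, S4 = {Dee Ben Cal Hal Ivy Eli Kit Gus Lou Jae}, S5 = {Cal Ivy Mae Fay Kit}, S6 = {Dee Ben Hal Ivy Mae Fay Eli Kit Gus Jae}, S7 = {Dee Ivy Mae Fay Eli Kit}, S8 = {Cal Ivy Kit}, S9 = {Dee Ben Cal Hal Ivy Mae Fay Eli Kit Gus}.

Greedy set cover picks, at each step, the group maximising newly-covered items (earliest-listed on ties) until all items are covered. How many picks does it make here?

2

Greedy: pick S4 (covers 10 new) → pick S3 (covers 2 new). Total picks: 2.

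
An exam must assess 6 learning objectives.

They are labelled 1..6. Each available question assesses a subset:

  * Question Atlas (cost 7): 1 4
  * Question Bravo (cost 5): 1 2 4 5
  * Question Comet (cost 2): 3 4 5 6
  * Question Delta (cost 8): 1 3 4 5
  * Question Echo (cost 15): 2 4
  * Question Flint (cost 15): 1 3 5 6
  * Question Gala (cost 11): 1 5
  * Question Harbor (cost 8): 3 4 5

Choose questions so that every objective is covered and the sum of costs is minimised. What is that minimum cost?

Bravo, Comet together cover every objective (Bravo ∪ Comet = {1, 2, 3, 4, 5, 6}); total cost 5 + 2 = 7.
No covering selection has total cost below 7.

7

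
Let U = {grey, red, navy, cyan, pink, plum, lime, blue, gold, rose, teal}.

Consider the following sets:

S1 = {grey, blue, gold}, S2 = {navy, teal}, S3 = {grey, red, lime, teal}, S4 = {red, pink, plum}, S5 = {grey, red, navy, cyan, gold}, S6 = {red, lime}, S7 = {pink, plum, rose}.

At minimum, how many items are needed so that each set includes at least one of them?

The 4 items {grey, navy, pink, lime} hit every set.
The sets S1, S2, S6, S7 are pairwise disjoint, so any hitting set needs a separate item for each — at least 4. Hence 4 is optimal.

4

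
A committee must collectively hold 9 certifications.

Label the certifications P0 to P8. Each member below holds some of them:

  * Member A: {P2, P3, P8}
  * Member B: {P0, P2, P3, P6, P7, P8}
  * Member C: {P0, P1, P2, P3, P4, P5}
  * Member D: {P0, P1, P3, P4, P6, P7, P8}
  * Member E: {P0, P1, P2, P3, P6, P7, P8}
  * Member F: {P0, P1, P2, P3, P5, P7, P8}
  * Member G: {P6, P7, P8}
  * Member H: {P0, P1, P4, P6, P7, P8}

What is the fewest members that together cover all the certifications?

2

C and D together: C ∪ D = {P0, P1, P2, P3, P4, P5, P6, P7, P8} — every certification is covered.
No single member has all 9 certifications (the largest, D, has 7), so 2 is optimal.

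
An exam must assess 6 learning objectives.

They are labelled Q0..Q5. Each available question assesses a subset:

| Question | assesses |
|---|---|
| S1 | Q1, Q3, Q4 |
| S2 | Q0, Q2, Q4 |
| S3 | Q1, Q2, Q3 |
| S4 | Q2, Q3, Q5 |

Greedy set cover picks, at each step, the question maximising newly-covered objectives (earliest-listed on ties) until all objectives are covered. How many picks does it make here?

3

Greedy: pick S1 (covers 3 new) → pick S2 (covers 2 new) → pick S4 (covers 1 new). Total picks: 3.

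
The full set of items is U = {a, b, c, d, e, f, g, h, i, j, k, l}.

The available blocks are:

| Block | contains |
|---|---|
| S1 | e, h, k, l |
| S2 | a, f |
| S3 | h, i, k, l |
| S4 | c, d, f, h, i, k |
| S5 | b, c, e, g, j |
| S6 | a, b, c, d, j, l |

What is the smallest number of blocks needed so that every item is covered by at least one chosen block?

S4 and S5 and S6 together: S4 ∪ S5 ∪ S6 = {a, b, c, d, e, f, g, h, i, j, k, l} — every item is covered.
Only S5 contains g, so S5 is forced; the remaining 7 items need at least 2 more blocks (each remaining block adds at most 5) — so at least 3 blocks are needed, and 3 is optimal.

3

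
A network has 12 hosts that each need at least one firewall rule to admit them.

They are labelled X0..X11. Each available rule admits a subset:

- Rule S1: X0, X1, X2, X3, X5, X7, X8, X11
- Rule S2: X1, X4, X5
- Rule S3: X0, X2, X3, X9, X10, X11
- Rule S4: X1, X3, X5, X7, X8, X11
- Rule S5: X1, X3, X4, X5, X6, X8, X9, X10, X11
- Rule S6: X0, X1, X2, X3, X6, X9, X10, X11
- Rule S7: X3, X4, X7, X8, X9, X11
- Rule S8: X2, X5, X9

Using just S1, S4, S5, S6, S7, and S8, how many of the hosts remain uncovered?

Union of S1, S4, S5, S6, S7, S8 = {X0, X1, X2, X3, X4, X5, X6, X7, X8, X9, X10, X11} — that's every host, so 0 are uncovered.

0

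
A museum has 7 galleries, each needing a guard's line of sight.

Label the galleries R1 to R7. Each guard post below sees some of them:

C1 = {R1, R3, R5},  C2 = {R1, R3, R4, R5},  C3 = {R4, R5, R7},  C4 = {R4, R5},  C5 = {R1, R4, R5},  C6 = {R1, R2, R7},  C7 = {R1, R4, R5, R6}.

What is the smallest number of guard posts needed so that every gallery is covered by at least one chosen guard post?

3

C1 and C6 and C7 together: C1 ∪ C6 ∪ C7 = {R1, R2, R3, R4, R5, R6, R7} — every gallery is covered.
Only C6 contains R2, so C6 is forced; the remaining 4 galleries need at least 2 more guard posts (each remaining guard post adds at most 3) — so at least 3 guard posts are needed, and 3 is optimal.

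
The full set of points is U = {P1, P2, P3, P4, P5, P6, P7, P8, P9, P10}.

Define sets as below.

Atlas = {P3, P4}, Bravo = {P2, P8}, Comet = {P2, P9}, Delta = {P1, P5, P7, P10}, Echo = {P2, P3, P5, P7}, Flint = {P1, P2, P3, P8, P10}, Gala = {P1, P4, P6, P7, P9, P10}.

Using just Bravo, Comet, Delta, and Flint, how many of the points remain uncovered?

2

Union of Bravo, Comet, Delta, Flint = {P1, P2, P3, P5, P7, P8, P9, P10}.
Not covered: P4, P6 — 2 points.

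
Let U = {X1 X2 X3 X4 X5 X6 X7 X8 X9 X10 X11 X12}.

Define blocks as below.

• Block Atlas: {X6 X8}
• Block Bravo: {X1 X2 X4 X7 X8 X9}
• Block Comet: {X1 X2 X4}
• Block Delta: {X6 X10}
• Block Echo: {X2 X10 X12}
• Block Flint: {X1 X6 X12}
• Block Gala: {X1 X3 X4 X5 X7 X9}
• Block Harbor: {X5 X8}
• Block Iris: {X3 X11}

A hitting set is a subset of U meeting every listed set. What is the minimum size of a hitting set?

4

Take H = {X2, X3, X5, X6}. Each listed block contains at least one of these, so H is a hitting set of size 4.
The blocks Comet, Delta, Harbor, Iris are pairwise disjoint, so any hitting set needs a separate element for each — at least 4. Hence 4 is optimal.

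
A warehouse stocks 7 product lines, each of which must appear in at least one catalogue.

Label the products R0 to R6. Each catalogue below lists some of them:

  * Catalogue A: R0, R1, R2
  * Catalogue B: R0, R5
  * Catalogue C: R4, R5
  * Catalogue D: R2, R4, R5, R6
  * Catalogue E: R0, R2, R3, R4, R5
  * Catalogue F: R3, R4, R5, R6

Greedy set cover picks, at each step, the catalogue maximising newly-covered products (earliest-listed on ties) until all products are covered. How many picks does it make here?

3

Greedy: pick E (covers 5 new) → pick A (covers 1 new) → pick D (covers 1 new). Total picks: 3.
(The true minimum cover uses only 2 catalogues, so greedy is not optimal here.)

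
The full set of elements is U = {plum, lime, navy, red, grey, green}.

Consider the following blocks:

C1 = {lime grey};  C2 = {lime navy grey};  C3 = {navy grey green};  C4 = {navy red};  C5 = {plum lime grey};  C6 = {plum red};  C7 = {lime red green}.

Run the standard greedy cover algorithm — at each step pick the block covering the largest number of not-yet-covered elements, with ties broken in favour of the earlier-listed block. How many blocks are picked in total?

3

Greedy: pick C2 (covers 3 new) → pick C6 (covers 2 new) → pick C3 (covers 1 new). Total picks: 3.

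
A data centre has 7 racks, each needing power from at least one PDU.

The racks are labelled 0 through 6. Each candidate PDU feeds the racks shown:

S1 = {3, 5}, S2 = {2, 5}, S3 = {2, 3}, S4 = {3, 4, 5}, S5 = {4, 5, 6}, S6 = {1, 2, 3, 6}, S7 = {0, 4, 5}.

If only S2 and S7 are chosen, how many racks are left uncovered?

3

Union of S2, S7 = {0, 2, 4, 5}.
Not covered: 1, 3, 6 — 3 racks.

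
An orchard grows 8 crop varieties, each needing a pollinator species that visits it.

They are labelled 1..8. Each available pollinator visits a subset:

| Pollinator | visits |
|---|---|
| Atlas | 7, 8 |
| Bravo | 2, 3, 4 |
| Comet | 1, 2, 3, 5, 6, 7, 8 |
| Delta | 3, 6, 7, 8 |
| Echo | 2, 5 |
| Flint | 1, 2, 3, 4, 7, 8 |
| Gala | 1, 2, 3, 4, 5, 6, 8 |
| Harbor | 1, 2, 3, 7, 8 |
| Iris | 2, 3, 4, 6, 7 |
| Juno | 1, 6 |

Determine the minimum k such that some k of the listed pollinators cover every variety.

2

Flint and Gala together: Flint ∪ Gala = {1, 2, 3, 4, 5, 6, 7, 8} — every variety is covered.
No single pollinator has all 8 varieties (the largest, Comet, has 7), so 2 is optimal.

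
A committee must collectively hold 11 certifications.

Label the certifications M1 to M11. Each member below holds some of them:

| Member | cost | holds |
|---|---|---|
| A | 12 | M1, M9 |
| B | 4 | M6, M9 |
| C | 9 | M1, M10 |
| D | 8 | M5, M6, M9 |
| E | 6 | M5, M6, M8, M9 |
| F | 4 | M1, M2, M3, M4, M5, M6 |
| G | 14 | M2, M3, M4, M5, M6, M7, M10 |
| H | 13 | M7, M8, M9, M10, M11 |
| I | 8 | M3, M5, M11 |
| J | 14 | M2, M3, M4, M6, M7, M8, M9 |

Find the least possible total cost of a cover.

17

F, H together cover every certification (F ∪ H = {M1, M2, M3, M4, M5, M6, M7, M8, M9, M10, M11}); total cost 4 + 13 = 17.
No covering selection has total cost below 17.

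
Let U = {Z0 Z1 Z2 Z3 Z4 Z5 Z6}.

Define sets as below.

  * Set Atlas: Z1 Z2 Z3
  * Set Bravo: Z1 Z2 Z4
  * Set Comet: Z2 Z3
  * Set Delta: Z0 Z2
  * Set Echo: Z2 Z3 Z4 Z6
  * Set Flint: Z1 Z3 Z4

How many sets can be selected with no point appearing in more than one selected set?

Delta, Flint are pairwise disjoint (Delta={Z0,Z2}; Flint={Z1,Z3,Z4}).
Every remaining set overlaps one of these, and no 3 of the listed sets are pairwise disjoint, so 2 is the maximum.

2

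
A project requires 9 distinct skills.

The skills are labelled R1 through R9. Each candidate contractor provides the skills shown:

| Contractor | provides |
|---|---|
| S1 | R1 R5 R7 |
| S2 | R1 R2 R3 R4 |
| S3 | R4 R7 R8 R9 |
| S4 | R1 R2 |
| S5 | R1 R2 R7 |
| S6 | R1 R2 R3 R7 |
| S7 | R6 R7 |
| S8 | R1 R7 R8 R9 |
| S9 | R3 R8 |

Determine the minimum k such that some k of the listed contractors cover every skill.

S1 and S3 and S6 and S7 together: S1 ∪ S3 ∪ S6 ∪ S7 = {R1, R2, R3, R4, R5, R6, R7, R8, R9} — every skill is covered.
No 3 of the 9 contractors cover everything (all 84 combinations miss at least one skill), so 4 is optimal.

4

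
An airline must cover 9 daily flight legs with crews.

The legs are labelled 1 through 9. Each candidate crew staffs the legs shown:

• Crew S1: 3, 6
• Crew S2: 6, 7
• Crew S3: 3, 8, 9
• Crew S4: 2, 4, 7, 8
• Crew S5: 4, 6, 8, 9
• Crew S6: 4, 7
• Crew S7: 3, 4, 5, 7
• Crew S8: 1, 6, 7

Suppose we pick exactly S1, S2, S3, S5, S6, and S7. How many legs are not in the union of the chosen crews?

2

Union of S1, S2, S3, S5, S6, S7 = {3, 4, 5, 6, 7, 8, 9}.
Not covered: 1, 2 — 2 legs.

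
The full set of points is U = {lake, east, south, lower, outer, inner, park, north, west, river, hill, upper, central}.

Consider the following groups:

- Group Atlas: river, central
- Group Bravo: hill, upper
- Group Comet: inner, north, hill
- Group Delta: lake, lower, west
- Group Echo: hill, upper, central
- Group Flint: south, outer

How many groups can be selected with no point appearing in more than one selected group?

Atlas, Comet, Delta, Flint are pairwise disjoint (Atlas={river,central}; Comet={inner,north,hill}; Delta={lake,lower,west}; Flint={south,outer}).
Every remaining group overlaps one of these, and no 5 of the listed groups are pairwise disjoint, so 4 is the maximum.

4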